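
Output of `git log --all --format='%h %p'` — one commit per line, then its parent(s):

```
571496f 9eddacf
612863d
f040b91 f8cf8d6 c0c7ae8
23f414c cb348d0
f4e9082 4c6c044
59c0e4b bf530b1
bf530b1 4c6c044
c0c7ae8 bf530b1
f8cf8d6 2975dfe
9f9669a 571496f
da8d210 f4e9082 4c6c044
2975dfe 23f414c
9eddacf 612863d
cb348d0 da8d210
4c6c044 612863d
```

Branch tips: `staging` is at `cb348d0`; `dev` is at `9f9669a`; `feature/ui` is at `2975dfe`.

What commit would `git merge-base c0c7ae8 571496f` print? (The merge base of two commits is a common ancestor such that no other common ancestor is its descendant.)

Ancestors of c0c7ae8: {4c6c044, 612863d, bf530b1, c0c7ae8}.
Ancestors of 571496f: {571496f, 612863d, 9eddacf}.
Common ancestors: {612863d}.
The only common ancestor is 612863d, so it is the merge base.

612863d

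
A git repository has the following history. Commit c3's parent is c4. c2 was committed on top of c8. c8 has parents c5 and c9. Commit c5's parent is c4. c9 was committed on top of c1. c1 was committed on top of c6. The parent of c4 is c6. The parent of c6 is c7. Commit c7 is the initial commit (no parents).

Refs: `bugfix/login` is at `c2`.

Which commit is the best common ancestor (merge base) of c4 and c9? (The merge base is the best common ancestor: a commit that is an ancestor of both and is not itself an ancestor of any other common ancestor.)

Ancestors of c4: {c4, c6, c7}.
Ancestors of c9: {c1, c6, c7, c9}.
Common ancestors: {c6, c7}.
Among these, c6 is not an ancestor of any other common ancestor — it is the merge base.

c6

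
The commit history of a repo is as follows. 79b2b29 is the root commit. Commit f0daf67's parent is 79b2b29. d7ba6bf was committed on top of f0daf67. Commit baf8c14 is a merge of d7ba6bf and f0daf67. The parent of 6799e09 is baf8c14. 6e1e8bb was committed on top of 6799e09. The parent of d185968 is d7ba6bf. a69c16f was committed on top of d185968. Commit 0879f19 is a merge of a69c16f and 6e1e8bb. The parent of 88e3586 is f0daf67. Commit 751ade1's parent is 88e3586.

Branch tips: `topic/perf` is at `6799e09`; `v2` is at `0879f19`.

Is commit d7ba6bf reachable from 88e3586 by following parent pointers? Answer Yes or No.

No

Ancestors of 88e3586: {79b2b29, 88e3586, f0daf67}.
d7ba6bf is not in that set, so it is not an ancestor of 88e3586.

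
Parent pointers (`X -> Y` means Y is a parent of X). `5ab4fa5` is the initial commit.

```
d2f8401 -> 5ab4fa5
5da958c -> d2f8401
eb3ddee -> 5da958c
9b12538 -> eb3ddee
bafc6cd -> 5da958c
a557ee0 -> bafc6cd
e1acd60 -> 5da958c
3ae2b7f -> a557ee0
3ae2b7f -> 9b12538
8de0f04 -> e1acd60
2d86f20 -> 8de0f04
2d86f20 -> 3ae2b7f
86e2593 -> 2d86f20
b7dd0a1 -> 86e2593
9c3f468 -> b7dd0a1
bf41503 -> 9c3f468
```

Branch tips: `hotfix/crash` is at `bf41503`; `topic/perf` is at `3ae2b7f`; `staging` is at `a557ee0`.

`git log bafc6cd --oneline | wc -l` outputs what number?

4

Walking parent pointers from bafc6cd: reachable set = {5ab4fa5, 5da958c, bafc6cd, d2f8401}.
That is 4 commits.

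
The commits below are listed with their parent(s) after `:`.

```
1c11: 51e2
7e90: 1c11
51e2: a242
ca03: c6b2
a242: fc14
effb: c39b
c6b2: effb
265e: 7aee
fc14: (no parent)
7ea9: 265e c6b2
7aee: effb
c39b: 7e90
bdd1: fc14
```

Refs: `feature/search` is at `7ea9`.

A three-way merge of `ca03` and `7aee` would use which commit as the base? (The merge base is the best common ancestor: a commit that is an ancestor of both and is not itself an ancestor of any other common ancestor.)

effb

Ancestors of ca03: {1c11, 51e2, 7e90, a242, c39b, c6b2, ca03, effb, fc14}.
Ancestors of 7aee: {1c11, 51e2, 7aee, 7e90, a242, c39b, effb, fc14}.
Common ancestors: {1c11, 51e2, 7e90, a242, c39b, effb, fc14}.
Among these, effb is not an ancestor of any other common ancestor — it is the merge base.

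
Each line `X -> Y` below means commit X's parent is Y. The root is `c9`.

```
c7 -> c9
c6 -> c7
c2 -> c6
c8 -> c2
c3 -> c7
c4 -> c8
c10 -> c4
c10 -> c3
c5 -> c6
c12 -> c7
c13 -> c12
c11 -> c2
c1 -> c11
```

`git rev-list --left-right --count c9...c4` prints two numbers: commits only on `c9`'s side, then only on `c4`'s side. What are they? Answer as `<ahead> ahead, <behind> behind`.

Reachable from c9: {c9}.
Reachable from c4: {c2, c4, c6, c7, c8, c9}.
Only in c9's history (ahead): {} — 0.
Only in c4's history (behind): {c2, c4, c6, c7, c8} — 5.

0 ahead, 5 behind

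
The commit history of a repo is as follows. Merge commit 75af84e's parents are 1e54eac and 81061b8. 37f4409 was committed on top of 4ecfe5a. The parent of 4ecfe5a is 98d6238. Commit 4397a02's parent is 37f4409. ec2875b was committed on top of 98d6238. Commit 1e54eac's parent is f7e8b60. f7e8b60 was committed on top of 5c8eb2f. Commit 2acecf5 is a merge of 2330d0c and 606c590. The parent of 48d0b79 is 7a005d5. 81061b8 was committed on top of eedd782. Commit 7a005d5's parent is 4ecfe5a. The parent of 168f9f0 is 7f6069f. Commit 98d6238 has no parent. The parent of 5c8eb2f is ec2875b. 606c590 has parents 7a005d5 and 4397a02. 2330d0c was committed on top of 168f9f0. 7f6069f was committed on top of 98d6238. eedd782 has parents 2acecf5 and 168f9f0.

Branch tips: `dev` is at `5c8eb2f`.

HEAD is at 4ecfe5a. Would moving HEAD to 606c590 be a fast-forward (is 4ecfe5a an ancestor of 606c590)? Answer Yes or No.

A fast-forward from 4ecfe5a to 606c590 is possible iff 4ecfe5a is an ancestor of 606c590.
Ancestors of 606c590: {37f4409, 4397a02, 4ecfe5a, 606c590, 7a005d5, 98d6238}.
4ecfe5a is among them, so fast-forward is possible.

Yes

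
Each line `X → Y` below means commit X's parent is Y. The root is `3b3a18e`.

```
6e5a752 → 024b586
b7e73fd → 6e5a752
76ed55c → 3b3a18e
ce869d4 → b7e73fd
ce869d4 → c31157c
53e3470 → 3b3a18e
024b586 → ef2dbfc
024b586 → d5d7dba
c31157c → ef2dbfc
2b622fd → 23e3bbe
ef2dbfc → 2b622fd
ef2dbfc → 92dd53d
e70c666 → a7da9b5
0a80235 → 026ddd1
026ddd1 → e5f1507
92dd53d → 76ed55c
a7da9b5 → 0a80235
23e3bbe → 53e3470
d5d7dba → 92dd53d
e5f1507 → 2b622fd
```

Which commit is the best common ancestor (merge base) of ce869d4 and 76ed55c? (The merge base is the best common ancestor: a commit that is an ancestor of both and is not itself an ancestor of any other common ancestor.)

76ed55c

Ancestors of ce869d4: {024b586, 23e3bbe, 2b622fd, 3b3a18e, 53e3470, 6e5a752, 76ed55c, 92dd53d, b7e73fd, c31157c, ce869d4, d5d7dba, ef2dbfc}.
Ancestors of 76ed55c: {3b3a18e, 76ed55c}.
Common ancestors: {3b3a18e, 76ed55c}.
Among these, 76ed55c is not an ancestor of any other common ancestor — it is the merge base.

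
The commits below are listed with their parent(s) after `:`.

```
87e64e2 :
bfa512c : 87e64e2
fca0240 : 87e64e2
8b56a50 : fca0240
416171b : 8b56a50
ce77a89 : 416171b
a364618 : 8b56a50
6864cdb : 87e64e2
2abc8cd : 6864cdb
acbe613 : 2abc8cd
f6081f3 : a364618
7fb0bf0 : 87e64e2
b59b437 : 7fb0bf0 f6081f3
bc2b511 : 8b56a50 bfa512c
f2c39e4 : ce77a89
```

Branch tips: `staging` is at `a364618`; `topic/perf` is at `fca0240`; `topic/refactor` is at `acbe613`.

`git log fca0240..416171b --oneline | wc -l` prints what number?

Reachable from 416171b: {416171b, 87e64e2, 8b56a50, fca0240}.
Reachable from fca0240: {87e64e2, fca0240}.
In 416171b's history but not fca0240's: {416171b, 8b56a50} — 2 commits.

2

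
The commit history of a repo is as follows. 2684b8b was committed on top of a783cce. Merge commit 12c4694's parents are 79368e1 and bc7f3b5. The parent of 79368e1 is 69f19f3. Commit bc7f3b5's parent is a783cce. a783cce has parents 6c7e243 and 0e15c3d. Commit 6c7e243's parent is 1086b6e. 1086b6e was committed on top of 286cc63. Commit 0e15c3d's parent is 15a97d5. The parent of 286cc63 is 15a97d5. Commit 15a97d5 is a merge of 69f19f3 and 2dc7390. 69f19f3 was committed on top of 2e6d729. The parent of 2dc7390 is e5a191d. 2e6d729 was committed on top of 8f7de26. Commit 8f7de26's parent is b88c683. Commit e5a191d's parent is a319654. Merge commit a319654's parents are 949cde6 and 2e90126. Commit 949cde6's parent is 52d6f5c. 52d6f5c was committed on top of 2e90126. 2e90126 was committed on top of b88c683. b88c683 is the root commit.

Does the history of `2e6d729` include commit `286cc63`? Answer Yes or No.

Ancestors of 2e6d729: {2e6d729, 8f7de26, b88c683}.
286cc63 is not in that set, so it is not an ancestor of 2e6d729.

No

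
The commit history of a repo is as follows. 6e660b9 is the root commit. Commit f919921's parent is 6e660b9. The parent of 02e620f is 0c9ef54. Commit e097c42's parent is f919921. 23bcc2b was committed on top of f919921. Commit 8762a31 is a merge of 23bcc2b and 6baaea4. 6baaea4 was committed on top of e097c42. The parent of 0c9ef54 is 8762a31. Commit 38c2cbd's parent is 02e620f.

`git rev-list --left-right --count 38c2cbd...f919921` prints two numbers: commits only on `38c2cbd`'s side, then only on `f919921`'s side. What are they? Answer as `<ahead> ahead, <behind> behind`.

7 ahead, 0 behind

Reachable from 38c2cbd: {02e620f, 0c9ef54, 23bcc2b, 38c2cbd, 6baaea4, 6e660b9, 8762a31, e097c42, f919921}.
Reachable from f919921: {6e660b9, f919921}.
Only in 38c2cbd's history (ahead): {02e620f, 0c9ef54, 23bcc2b, 38c2cbd, 6baaea4, 8762a31, e097c42} — 7.
Only in f919921's history (behind): {} — 0.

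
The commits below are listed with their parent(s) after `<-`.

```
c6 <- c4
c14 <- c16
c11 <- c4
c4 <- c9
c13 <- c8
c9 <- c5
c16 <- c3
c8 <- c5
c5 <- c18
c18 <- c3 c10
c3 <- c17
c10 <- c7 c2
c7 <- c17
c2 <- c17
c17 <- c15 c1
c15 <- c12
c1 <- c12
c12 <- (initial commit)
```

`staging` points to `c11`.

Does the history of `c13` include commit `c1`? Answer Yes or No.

Yes

Ancestors of c13 (commits reachable by following parents): {c1, c10, c12, c13, c15, c17, c18, c2, c3, c5, c7, c8}.
c1 is in that set, so it is an ancestor of c13.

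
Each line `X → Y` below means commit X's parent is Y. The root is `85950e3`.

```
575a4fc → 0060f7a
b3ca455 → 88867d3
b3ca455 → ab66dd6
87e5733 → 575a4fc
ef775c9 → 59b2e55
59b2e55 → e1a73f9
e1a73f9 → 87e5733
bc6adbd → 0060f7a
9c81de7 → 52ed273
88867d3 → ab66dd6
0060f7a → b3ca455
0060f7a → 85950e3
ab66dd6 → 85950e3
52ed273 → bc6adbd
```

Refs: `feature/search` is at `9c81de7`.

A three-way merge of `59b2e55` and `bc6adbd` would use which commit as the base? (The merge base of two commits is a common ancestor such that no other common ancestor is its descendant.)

Ancestors of 59b2e55: {0060f7a, 575a4fc, 59b2e55, 85950e3, 87e5733, 88867d3, ab66dd6, b3ca455, e1a73f9}.
Ancestors of bc6adbd: {0060f7a, 85950e3, 88867d3, ab66dd6, b3ca455, bc6adbd}.
Common ancestors: {0060f7a, 85950e3, 88867d3, ab66dd6, b3ca455}.
Among these, 0060f7a is not an ancestor of any other common ancestor — it is the merge base.

0060f7a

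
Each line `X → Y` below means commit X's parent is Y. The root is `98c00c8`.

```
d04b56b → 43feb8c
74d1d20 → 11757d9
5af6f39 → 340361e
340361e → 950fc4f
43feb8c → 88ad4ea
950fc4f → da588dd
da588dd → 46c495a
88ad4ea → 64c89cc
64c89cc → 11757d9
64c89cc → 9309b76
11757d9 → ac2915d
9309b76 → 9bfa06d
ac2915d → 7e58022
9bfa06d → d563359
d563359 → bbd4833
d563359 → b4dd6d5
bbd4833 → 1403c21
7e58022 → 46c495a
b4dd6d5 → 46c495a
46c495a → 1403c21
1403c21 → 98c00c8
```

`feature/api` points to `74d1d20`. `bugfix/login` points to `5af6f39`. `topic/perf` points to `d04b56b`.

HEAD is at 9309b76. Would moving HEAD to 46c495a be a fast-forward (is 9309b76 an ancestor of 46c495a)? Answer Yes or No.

No

A fast-forward from 9309b76 to 46c495a is possible iff 9309b76 is an ancestor of 46c495a.
Ancestors of 46c495a: {1403c21, 46c495a, 98c00c8}.
9309b76 is not among them, so fast-forward is not possible.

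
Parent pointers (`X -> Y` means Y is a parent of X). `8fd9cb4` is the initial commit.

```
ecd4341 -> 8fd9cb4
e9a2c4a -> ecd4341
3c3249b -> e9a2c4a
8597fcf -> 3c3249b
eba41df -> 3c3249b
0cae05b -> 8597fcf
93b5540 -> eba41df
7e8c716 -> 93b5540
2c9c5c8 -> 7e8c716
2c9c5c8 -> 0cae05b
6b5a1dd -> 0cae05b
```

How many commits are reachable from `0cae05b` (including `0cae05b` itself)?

Walking parent pointers from 0cae05b: reachable set = {0cae05b, 3c3249b, 8597fcf, 8fd9cb4, e9a2c4a, ecd4341}.
That is 6 commits.

6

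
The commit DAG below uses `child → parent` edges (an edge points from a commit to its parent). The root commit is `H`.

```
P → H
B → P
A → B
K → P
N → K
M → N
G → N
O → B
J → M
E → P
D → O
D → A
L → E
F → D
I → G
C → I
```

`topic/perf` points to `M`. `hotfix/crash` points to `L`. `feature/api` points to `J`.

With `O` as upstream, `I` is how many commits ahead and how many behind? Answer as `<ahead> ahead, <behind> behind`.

4 ahead, 2 behind

Reachable from I: {G, H, I, K, N, P}.
Reachable from O: {B, H, O, P}.
Only in I's history (ahead): {G, I, K, N} — 4.
Only in O's history (behind): {B, O} — 2.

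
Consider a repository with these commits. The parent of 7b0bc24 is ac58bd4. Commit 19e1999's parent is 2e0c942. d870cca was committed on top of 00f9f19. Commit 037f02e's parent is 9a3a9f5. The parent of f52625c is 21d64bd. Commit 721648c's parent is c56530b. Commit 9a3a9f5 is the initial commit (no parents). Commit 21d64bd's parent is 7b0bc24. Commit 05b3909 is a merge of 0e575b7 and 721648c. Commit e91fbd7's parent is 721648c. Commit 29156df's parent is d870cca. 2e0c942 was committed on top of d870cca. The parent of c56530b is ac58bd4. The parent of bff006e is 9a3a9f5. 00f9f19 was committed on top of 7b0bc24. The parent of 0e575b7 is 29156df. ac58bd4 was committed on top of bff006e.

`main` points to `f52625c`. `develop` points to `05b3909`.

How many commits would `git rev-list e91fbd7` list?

6

Walking parent pointers from e91fbd7: reachable set = {721648c, 9a3a9f5, ac58bd4, bff006e, c56530b, e91fbd7}.
That is 6 commits.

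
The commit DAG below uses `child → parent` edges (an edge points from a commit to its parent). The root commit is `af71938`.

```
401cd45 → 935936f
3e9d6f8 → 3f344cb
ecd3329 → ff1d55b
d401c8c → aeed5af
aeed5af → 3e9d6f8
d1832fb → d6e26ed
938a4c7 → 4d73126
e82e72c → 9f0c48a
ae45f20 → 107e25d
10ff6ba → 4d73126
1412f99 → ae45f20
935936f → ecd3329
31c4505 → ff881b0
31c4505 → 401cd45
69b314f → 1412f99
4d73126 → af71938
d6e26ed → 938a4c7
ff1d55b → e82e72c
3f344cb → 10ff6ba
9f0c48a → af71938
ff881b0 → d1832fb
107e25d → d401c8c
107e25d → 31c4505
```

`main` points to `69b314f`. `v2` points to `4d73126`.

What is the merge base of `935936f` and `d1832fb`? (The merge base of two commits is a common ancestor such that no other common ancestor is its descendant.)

af71938

Ancestors of 935936f: {935936f, 9f0c48a, af71938, e82e72c, ecd3329, ff1d55b}.
Ancestors of d1832fb: {4d73126, 938a4c7, af71938, d1832fb, d6e26ed}.
Common ancestors: {af71938}.
The only common ancestor is af71938, so it is the merge base.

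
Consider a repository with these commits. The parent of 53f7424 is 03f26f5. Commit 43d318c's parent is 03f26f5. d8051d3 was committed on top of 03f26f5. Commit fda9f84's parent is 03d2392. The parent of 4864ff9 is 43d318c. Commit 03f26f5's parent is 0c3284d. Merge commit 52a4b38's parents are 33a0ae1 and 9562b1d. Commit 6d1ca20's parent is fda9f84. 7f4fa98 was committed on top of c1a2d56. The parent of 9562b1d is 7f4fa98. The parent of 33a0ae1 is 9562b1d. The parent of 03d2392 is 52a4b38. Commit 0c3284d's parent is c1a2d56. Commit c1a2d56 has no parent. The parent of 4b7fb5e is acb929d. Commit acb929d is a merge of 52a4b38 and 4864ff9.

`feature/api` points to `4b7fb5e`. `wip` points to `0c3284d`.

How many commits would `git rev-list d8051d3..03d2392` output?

Reachable from 03d2392: {03d2392, 33a0ae1, 52a4b38, 7f4fa98, 9562b1d, c1a2d56}.
Reachable from d8051d3: {03f26f5, 0c3284d, c1a2d56, d8051d3}.
In 03d2392's history but not d8051d3's: {03d2392, 33a0ae1, 52a4b38, 7f4fa98, 9562b1d} — 5 commits.

5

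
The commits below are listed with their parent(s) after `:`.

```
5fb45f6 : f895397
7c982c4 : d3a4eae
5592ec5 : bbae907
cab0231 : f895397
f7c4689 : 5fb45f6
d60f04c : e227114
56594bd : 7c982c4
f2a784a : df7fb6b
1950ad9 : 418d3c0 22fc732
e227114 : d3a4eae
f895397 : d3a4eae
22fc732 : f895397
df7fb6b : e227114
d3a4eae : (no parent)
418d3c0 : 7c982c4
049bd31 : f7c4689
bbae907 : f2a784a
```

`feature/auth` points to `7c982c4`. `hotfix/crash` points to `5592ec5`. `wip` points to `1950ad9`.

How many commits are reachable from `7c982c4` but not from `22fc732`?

Reachable from 7c982c4: {7c982c4, d3a4eae}.
Reachable from 22fc732: {22fc732, d3a4eae, f895397}.
In 7c982c4's history but not 22fc732's: {7c982c4} — 1 commit.

1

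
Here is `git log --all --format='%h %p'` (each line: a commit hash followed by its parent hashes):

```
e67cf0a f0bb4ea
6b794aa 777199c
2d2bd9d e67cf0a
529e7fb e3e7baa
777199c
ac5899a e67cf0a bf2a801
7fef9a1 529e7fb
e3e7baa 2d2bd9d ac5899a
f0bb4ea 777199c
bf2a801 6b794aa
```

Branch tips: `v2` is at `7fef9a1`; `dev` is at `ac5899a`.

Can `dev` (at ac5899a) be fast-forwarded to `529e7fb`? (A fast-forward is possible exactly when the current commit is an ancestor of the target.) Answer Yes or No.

A fast-forward from ac5899a to 529e7fb is possible iff ac5899a is an ancestor of 529e7fb.
Ancestors of 529e7fb: {2d2bd9d, 529e7fb, 6b794aa, 777199c, ac5899a, bf2a801, e3e7baa, e67cf0a, f0bb4ea}.
ac5899a is among them, so fast-forward is possible.

Yes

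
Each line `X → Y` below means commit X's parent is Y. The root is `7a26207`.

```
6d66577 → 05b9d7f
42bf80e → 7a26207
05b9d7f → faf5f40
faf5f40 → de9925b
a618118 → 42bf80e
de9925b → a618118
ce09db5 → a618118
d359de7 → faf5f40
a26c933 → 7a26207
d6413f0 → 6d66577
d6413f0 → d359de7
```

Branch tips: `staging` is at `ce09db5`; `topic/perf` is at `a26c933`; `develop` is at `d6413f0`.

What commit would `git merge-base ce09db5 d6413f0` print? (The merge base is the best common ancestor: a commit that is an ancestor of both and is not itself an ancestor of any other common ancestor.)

a618118

Ancestors of ce09db5: {42bf80e, 7a26207, a618118, ce09db5}.
Ancestors of d6413f0: {05b9d7f, 42bf80e, 6d66577, 7a26207, a618118, d359de7, d6413f0, de9925b, faf5f40}.
Common ancestors: {42bf80e, 7a26207, a618118}.
Among these, a618118 is not an ancestor of any other common ancestor — it is the merge base.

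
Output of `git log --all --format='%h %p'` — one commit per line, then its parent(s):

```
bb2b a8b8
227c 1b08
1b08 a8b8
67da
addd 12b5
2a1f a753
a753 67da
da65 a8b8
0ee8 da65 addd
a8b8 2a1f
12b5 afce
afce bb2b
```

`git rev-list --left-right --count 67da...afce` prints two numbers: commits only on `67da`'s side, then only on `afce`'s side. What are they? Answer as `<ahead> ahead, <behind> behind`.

Reachable from 67da: {67da}.
Reachable from afce: {2a1f, 67da, a753, a8b8, afce, bb2b}.
Only in 67da's history (ahead): {} — 0.
Only in afce's history (behind): {2a1f, a753, a8b8, afce, bb2b} — 5.

0 ahead, 5 behind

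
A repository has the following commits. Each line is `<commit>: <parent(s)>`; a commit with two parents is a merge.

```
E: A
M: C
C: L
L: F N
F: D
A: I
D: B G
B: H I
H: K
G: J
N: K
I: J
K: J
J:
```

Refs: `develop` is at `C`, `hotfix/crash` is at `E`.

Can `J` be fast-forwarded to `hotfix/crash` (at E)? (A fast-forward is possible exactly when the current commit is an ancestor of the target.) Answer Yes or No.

A fast-forward from J to E is possible iff J is an ancestor of E.
Ancestors of E: {A, E, I, J}.
J is among them, so fast-forward is possible.

Yes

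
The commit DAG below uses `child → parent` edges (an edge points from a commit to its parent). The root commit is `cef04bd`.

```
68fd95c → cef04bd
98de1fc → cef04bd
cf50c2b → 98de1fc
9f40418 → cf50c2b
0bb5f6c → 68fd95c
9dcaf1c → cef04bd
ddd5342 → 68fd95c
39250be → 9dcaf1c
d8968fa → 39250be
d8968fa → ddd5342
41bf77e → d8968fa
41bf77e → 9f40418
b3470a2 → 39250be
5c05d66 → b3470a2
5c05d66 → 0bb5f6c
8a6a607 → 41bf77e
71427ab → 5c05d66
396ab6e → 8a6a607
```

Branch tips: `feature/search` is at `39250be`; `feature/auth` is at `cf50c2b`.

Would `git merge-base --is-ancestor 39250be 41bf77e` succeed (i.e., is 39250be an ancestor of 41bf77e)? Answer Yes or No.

Yes

Ancestors of 41bf77e (commits reachable by following parents): {39250be, 41bf77e, 68fd95c, 98de1fc, 9dcaf1c, 9f40418, cef04bd, cf50c2b, d8968fa, ddd5342}.
39250be is in that set, so it is an ancestor of 41bf77e.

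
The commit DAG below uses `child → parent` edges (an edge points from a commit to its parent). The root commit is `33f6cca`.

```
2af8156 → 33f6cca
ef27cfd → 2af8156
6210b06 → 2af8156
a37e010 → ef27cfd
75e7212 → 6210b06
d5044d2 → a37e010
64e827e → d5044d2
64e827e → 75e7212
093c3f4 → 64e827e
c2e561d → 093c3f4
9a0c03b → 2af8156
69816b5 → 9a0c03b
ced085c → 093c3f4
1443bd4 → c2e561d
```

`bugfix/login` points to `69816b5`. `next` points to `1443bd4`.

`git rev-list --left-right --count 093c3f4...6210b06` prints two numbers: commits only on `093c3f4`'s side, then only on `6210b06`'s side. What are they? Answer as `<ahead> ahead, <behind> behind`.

Reachable from 093c3f4: {093c3f4, 2af8156, 33f6cca, 6210b06, 64e827e, 75e7212, a37e010, d5044d2, ef27cfd}.
Reachable from 6210b06: {2af8156, 33f6cca, 6210b06}.
Only in 093c3f4's history (ahead): {093c3f4, 64e827e, 75e7212, a37e010, d5044d2, ef27cfd} — 6.
Only in 6210b06's history (behind): {} — 0.

6 ahead, 0 behind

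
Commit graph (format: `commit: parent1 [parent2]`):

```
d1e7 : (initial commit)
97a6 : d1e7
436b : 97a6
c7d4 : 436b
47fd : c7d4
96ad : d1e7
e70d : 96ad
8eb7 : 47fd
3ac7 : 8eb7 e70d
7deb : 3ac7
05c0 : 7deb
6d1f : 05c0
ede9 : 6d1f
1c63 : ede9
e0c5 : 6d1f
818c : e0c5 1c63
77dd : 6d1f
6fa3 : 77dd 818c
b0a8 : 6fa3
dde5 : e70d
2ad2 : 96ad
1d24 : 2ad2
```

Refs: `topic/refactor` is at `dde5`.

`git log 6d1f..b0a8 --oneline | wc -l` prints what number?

7

Reachable from b0a8: {05c0, 1c63, 3ac7, 436b, 47fd, 6d1f, 6fa3, 77dd, 7deb, 818c, 8eb7, 96ad, 97a6, b0a8, c7d4, d1e7, e0c5, e70d, ede9}.
Reachable from 6d1f: {05c0, 3ac7, 436b, 47fd, 6d1f, 7deb, 8eb7, 96ad, 97a6, c7d4, d1e7, e70d}.
In b0a8's history but not 6d1f's: {1c63, 6fa3, 77dd, 818c, b0a8, e0c5, ede9} — 7 commits.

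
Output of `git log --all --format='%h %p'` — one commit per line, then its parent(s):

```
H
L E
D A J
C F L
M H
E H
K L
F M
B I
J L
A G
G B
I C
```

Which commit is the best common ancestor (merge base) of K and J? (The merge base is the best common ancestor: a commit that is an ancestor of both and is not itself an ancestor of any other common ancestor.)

Ancestors of K: {E, H, K, L}.
Ancestors of J: {E, H, J, L}.
Common ancestors: {E, H, L}.
Among these, L is not an ancestor of any other common ancestor — it is the merge base.

L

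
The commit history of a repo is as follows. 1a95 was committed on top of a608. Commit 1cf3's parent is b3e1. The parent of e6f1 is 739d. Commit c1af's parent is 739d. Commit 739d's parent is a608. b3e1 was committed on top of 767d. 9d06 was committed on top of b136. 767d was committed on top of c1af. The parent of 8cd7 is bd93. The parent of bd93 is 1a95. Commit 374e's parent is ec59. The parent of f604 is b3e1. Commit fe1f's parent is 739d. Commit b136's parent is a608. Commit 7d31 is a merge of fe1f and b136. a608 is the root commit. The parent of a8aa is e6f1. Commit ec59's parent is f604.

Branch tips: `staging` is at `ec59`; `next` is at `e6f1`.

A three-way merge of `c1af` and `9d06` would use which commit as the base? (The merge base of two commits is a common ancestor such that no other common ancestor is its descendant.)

a608

Ancestors of c1af: {739d, a608, c1af}.
Ancestors of 9d06: {9d06, a608, b136}.
Common ancestors: {a608}.
The only common ancestor is a608, so it is the merge base.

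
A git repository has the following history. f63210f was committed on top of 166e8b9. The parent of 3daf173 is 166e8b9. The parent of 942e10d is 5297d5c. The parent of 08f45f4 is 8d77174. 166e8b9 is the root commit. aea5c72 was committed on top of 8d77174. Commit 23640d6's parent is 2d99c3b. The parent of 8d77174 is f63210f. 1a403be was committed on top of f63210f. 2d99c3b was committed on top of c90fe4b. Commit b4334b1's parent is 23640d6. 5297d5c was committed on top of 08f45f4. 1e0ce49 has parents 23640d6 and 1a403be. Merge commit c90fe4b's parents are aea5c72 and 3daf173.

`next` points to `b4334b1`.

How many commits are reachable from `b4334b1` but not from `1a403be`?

Reachable from b4334b1: {166e8b9, 23640d6, 2d99c3b, 3daf173, 8d77174, aea5c72, b4334b1, c90fe4b, f63210f}.
Reachable from 1a403be: {166e8b9, 1a403be, f63210f}.
In b4334b1's history but not 1a403be's: {23640d6, 2d99c3b, 3daf173, 8d77174, aea5c72, b4334b1, c90fe4b} — 7 commits.

7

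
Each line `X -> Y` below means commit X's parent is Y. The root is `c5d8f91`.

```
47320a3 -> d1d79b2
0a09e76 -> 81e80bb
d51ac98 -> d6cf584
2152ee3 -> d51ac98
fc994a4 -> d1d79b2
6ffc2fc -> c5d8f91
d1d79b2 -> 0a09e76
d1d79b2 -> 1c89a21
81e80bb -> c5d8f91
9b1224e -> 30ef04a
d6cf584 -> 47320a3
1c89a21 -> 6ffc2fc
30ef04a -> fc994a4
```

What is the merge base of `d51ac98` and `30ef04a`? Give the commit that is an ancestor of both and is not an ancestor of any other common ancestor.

d1d79b2

Ancestors of d51ac98: {0a09e76, 1c89a21, 47320a3, 6ffc2fc, 81e80bb, c5d8f91, d1d79b2, d51ac98, d6cf584}.
Ancestors of 30ef04a: {0a09e76, 1c89a21, 30ef04a, 6ffc2fc, 81e80bb, c5d8f91, d1d79b2, fc994a4}.
Common ancestors: {0a09e76, 1c89a21, 6ffc2fc, 81e80bb, c5d8f91, d1d79b2}.
Among these, d1d79b2 is not an ancestor of any other common ancestor — it is the merge base.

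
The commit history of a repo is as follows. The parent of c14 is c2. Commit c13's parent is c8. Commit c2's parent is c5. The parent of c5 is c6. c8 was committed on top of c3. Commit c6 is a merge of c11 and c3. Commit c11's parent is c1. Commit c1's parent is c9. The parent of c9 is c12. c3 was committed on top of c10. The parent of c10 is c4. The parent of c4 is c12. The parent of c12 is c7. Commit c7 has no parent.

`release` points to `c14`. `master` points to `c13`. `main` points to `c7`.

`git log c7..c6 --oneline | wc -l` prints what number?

8

Reachable from c6: {c1, c10, c11, c12, c3, c4, c6, c7, c9}.
Reachable from c7: {c7}.
In c6's history but not c7's: {c1, c10, c11, c12, c3, c4, c6, c9} — 8 commits.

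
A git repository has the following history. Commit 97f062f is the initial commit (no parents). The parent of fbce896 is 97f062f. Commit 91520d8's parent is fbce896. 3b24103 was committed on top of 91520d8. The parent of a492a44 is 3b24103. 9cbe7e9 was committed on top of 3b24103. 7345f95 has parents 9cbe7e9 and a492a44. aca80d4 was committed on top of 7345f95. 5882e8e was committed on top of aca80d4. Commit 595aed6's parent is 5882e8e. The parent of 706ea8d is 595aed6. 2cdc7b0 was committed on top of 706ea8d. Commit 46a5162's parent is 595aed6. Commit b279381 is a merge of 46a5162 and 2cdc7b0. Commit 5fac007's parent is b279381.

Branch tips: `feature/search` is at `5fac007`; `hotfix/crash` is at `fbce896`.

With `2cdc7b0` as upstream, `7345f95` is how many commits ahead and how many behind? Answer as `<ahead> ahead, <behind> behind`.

Reachable from 7345f95: {3b24103, 7345f95, 91520d8, 97f062f, 9cbe7e9, a492a44, fbce896}.
Reachable from 2cdc7b0: {2cdc7b0, 3b24103, 5882e8e, 595aed6, 706ea8d, 7345f95, 91520d8, 97f062f, 9cbe7e9, a492a44, aca80d4, fbce896}.
Only in 7345f95's history (ahead): {} — 0.
Only in 2cdc7b0's history (behind): {2cdc7b0, 5882e8e, 595aed6, 706ea8d, aca80d4} — 5.

0 ahead, 5 behind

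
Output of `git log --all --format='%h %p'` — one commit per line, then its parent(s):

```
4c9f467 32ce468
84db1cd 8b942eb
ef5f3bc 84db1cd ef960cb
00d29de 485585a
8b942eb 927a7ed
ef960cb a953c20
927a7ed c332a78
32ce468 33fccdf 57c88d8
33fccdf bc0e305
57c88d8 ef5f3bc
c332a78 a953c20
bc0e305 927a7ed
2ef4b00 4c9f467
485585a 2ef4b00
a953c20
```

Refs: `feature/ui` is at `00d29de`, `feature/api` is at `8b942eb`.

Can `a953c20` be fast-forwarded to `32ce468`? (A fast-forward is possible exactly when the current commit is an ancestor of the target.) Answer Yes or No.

A fast-forward from a953c20 to 32ce468 is possible iff a953c20 is an ancestor of 32ce468.
Ancestors of 32ce468: {32ce468, 33fccdf, 57c88d8, 84db1cd, 8b942eb, 927a7ed, a953c20, bc0e305, c332a78, ef5f3bc, ef960cb}.
a953c20 is among them, so fast-forward is possible.

Yes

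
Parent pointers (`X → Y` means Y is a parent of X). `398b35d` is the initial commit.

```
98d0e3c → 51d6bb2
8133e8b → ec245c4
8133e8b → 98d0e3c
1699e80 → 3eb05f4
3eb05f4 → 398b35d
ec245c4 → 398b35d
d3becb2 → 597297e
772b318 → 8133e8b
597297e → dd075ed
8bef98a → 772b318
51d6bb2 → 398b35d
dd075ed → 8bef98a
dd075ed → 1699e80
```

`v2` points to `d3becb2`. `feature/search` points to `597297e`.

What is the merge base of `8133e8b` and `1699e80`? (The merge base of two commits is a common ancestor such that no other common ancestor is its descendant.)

Ancestors of 8133e8b: {398b35d, 51d6bb2, 8133e8b, 98d0e3c, ec245c4}.
Ancestors of 1699e80: {1699e80, 398b35d, 3eb05f4}.
Common ancestors: {398b35d}.
The only common ancestor is 398b35d, so it is the merge base.

398b35d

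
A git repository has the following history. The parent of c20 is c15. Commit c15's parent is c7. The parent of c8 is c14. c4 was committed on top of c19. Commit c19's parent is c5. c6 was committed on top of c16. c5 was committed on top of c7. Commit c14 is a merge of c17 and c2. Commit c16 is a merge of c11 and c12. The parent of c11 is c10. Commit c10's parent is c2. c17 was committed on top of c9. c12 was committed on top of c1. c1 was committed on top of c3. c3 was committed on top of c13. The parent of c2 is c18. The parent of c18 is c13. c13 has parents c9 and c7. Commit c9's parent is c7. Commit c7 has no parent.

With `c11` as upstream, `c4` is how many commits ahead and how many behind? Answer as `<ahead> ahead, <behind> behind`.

Reachable from c4: {c19, c4, c5, c7}.
Reachable from c11: {c10, c11, c13, c18, c2, c7, c9}.
Only in c4's history (ahead): {c19, c4, c5} — 3.
Only in c11's history (behind): {c10, c11, c13, c18, c2, c9} — 6.

3 ahead, 6 behind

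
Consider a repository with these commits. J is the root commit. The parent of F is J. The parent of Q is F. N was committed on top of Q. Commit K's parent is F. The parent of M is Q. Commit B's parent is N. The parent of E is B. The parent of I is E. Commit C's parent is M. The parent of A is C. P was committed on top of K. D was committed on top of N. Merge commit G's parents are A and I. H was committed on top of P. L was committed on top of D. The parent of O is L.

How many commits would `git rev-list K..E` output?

4

Reachable from E: {B, E, F, J, N, Q}.
Reachable from K: {F, J, K}.
In E's history but not K's: {B, E, N, Q} — 4 commits.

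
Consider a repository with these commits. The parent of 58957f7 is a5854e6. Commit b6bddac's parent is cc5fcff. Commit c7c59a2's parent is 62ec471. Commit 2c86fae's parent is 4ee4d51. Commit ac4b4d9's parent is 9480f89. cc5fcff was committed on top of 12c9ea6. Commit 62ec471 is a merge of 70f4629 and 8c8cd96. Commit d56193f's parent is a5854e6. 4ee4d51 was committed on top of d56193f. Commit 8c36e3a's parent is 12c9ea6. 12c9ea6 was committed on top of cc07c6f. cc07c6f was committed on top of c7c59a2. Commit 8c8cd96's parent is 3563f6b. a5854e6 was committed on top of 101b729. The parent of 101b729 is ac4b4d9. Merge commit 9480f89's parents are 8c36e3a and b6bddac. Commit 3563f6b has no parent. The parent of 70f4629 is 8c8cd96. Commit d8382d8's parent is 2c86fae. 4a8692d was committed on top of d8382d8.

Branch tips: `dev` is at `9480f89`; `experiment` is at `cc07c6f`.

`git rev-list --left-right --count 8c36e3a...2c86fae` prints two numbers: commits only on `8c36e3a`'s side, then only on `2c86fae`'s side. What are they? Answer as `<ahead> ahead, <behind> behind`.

Reachable from 8c36e3a: {12c9ea6, 3563f6b, 62ec471, 70f4629, 8c36e3a, 8c8cd96, c7c59a2, cc07c6f}.
Reachable from 2c86fae: {101b729, 12c9ea6, 2c86fae, 3563f6b, 4ee4d51, 62ec471, 70f4629, 8c36e3a, 8c8cd96, 9480f89, a5854e6, ac4b4d9, b6bddac, c7c59a2, cc07c6f, cc5fcff, d56193f}.
Only in 8c36e3a's history (ahead): {} — 0.
Only in 2c86fae's history (behind): {101b729, 2c86fae, 4ee4d51, 9480f89, a5854e6, ac4b4d9, b6bddac, cc5fcff, d56193f} — 9.

0 ahead, 9 behind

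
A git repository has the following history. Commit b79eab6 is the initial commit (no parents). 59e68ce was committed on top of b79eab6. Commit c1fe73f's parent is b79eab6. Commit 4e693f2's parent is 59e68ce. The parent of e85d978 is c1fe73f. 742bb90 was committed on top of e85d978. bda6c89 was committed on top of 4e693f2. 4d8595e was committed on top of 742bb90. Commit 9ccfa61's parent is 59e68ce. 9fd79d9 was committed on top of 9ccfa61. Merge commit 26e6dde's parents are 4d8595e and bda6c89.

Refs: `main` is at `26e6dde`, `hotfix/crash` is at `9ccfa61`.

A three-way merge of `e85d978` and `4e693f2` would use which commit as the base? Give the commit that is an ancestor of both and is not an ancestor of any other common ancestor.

b79eab6

Ancestors of e85d978: {b79eab6, c1fe73f, e85d978}.
Ancestors of 4e693f2: {4e693f2, 59e68ce, b79eab6}.
Common ancestors: {b79eab6}.
The only common ancestor is b79eab6, so it is the merge base.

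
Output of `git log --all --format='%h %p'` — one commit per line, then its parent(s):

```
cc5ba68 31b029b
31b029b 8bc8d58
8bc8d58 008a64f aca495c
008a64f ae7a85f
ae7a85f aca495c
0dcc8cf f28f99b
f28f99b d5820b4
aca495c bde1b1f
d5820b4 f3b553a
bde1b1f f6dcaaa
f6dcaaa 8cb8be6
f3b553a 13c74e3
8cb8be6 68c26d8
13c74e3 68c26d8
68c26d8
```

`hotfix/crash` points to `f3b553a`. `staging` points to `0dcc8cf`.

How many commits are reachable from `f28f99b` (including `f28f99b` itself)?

5

Walking parent pointers from f28f99b: reachable set = {13c74e3, 68c26d8, d5820b4, f28f99b, f3b553a}.
That is 5 commits.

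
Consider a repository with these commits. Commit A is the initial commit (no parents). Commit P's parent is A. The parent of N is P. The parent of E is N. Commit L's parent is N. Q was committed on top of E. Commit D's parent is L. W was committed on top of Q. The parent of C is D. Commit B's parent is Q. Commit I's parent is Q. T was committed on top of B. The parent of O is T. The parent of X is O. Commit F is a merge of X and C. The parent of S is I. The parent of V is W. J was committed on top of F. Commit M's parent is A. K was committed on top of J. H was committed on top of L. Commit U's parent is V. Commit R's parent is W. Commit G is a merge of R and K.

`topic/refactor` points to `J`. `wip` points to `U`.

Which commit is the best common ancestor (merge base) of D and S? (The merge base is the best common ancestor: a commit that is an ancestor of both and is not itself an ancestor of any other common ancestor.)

N

Ancestors of D: {A, D, L, N, P}.
Ancestors of S: {A, E, I, N, P, Q, S}.
Common ancestors: {A, N, P}.
Among these, N is not an ancestor of any other common ancestor — it is the merge base.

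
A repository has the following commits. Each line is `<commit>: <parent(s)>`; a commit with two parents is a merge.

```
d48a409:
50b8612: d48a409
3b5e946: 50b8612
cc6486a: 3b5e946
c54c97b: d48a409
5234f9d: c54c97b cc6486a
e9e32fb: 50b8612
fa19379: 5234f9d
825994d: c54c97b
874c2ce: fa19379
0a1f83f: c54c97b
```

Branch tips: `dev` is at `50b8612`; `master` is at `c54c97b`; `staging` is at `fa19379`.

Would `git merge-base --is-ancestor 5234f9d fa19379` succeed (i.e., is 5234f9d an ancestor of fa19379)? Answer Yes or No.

Ancestors of fa19379 (commits reachable by following parents): {3b5e946, 50b8612, 5234f9d, c54c97b, cc6486a, d48a409, fa19379}.
5234f9d is in that set, so it is an ancestor of fa19379.

Yes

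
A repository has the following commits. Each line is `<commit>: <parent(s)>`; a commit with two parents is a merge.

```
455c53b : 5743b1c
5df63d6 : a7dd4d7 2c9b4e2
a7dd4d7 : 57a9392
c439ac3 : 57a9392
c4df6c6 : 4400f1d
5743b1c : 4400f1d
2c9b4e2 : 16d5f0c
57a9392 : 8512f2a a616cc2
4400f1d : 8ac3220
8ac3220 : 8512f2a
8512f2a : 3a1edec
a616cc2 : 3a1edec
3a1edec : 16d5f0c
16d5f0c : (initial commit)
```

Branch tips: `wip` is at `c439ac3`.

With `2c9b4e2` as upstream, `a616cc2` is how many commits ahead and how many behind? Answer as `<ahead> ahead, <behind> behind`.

2 ahead, 1 behind

Reachable from a616cc2: {16d5f0c, 3a1edec, a616cc2}.
Reachable from 2c9b4e2: {16d5f0c, 2c9b4e2}.
Only in a616cc2's history (ahead): {3a1edec, a616cc2} — 2.
Only in 2c9b4e2's history (behind): {2c9b4e2} — 1.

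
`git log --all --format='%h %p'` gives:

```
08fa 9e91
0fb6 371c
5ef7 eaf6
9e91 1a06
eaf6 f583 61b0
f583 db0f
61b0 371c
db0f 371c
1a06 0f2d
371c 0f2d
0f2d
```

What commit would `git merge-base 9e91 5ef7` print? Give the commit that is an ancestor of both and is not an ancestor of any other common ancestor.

0f2d

Ancestors of 9e91: {0f2d, 1a06, 9e91}.
Ancestors of 5ef7: {0f2d, 371c, 5ef7, 61b0, db0f, eaf6, f583}.
Common ancestors: {0f2d}.
The only common ancestor is 0f2d, so it is the merge base.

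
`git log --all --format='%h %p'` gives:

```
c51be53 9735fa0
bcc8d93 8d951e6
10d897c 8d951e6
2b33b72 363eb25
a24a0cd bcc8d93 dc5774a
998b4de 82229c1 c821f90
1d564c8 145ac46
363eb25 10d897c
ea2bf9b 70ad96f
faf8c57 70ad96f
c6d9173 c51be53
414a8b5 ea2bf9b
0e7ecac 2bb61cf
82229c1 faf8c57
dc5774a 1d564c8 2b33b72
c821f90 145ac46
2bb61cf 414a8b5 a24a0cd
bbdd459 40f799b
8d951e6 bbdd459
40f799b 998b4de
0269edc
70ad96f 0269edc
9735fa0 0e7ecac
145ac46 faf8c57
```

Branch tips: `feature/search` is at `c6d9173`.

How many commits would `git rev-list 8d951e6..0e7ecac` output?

11

Reachable from 0e7ecac: {0269edc, 0e7ecac, 10d897c, 145ac46, 1d564c8, 2b33b72, 2bb61cf, 363eb25, 40f799b, 414a8b5, 70ad96f, 82229c1, 8d951e6, 998b4de, a24a0cd, bbdd459, bcc8d93, c821f90, dc5774a, ea2bf9b, faf8c57}.
Reachable from 8d951e6: {0269edc, 145ac46, 40f799b, 70ad96f, 82229c1, 8d951e6, 998b4de, bbdd459, c821f90, faf8c57}.
In 0e7ecac's history but not 8d951e6's: {0e7ecac, 10d897c, 1d564c8, 2b33b72, 2bb61cf, 363eb25, 414a8b5, a24a0cd, bcc8d93, dc5774a, ea2bf9b} — 11 commits.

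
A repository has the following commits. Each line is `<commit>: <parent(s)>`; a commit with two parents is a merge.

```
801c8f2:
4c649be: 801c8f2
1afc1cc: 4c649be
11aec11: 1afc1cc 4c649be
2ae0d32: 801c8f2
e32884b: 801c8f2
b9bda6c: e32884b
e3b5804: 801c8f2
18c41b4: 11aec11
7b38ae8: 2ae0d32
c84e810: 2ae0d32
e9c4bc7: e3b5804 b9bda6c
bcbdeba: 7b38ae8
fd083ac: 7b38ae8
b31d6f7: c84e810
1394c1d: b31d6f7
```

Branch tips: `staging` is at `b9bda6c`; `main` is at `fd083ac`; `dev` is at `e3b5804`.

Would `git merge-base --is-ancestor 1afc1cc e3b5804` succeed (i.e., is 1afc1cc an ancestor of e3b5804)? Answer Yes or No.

No

Ancestors of e3b5804: {801c8f2, e3b5804}.
1afc1cc is not in that set, so it is not an ancestor of e3b5804.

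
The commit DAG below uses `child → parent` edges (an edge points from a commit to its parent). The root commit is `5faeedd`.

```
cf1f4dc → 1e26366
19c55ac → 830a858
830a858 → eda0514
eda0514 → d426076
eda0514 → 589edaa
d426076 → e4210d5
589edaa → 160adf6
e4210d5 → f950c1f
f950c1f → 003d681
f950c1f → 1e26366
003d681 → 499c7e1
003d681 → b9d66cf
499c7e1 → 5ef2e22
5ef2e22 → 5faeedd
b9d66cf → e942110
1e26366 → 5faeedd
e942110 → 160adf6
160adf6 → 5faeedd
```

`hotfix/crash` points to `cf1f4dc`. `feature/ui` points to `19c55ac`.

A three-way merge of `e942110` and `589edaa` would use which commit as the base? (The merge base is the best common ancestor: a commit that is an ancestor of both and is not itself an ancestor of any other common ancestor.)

Ancestors of e942110: {160adf6, 5faeedd, e942110}.
Ancestors of 589edaa: {160adf6, 589edaa, 5faeedd}.
Common ancestors: {160adf6, 5faeedd}.
Among these, 160adf6 is not an ancestor of any other common ancestor — it is the merge base.

160adf6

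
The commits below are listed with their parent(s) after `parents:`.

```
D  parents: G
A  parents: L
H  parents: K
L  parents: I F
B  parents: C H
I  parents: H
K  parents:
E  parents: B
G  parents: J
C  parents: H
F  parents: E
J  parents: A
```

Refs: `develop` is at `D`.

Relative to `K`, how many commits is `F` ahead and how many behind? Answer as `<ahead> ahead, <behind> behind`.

5 ahead, 0 behind

Reachable from F: {B, C, E, F, H, K}.
Reachable from K: {K}.
Only in F's history (ahead): {B, C, E, F, H} — 5.
Only in K's history (behind): {} — 0.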